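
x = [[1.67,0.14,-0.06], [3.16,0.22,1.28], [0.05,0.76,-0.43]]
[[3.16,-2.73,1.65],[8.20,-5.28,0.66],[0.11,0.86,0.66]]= x@[[1.87, -1.74, 0.94], [0.94, 1.23, -0.19], [1.63, -0.04, -1.77]]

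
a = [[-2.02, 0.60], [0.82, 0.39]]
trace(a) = -1.63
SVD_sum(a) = [[-2.06,0.42], [0.71,-0.14]] + [[0.04, 0.18], [0.11, 0.53]]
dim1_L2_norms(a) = [2.11, 0.91]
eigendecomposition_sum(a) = [[-2.06, 0.48], [0.65, -0.15]] + [[0.04, 0.12], [0.17, 0.54]]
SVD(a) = [[-0.94, 0.33], [0.33, 0.94]] @ diag([2.2210051969789055, 0.5762255764825909]) @ [[0.98, -0.2], [0.2, 0.98]]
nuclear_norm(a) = 2.80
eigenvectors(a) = [[-0.95, -0.22],[0.30, -0.97]]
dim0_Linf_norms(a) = [2.02, 0.6]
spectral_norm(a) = 2.22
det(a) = -1.28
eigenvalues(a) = [-2.21, 0.58]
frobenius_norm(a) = 2.29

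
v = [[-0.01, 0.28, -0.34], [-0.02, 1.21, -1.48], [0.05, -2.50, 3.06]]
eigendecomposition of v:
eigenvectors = [[-0.10, -0.85, 0.26], [-0.43, 0.4, 0.75], [0.9, 0.34, 0.61]]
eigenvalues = [4.26, -0.01, 0.0]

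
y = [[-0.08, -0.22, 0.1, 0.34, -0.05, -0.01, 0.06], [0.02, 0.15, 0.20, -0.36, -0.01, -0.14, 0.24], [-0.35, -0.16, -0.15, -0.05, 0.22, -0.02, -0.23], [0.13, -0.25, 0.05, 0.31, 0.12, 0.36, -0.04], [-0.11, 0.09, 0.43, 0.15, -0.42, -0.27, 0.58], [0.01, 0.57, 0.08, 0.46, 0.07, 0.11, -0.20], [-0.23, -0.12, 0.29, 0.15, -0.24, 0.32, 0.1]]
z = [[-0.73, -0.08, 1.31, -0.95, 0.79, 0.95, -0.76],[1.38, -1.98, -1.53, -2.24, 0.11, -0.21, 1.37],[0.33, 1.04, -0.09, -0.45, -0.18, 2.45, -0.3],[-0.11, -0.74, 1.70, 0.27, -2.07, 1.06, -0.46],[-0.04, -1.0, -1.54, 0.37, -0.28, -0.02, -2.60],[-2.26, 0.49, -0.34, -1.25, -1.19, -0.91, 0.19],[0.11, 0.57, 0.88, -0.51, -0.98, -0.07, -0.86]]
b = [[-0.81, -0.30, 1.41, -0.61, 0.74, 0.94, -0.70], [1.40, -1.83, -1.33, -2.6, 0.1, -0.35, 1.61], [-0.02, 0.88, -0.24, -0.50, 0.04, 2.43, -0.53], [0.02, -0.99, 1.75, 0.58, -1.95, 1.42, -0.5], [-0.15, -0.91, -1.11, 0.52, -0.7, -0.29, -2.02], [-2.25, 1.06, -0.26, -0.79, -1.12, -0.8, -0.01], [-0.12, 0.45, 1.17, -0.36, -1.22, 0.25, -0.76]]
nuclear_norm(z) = 19.31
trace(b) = -4.56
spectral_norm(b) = 4.66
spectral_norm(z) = 4.32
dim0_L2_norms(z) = [2.77, 2.67, 3.2, 2.86, 2.72, 2.98, 3.21]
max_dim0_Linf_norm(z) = 2.6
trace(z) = -4.58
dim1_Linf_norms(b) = [1.41, 2.6, 2.43, 1.95, 2.02, 2.25, 1.22]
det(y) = -0.00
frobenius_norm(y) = 1.68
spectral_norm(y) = 1.05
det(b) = -503.21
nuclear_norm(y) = 3.75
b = z + y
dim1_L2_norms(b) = [2.24, 4.07, 2.7, 3.23, 2.65, 2.96, 1.96]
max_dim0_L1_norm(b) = 7.27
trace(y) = 0.02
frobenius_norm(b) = 7.68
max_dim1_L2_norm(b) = 4.07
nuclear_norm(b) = 18.80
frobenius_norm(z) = 7.73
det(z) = -719.07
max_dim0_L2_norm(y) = 0.77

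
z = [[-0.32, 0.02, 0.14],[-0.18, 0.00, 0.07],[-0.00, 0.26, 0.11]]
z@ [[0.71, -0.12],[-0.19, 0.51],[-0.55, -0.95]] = [[-0.31, -0.08], [-0.17, -0.04], [-0.11, 0.03]]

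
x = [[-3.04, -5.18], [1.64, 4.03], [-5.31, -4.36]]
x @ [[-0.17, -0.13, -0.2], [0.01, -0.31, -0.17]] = [[0.46, 2.00, 1.49], [-0.24, -1.46, -1.01], [0.86, 2.04, 1.80]]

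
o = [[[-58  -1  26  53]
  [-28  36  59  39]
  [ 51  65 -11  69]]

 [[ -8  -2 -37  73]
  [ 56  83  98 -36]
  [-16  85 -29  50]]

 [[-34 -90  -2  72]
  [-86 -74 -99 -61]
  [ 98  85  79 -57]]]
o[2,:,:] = [[-34, -90, -2, 72], [-86, -74, -99, -61], [98, 85, 79, -57]]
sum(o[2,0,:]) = -54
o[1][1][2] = 98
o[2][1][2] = -99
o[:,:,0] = [[-58, -28, 51], [-8, 56, -16], [-34, -86, 98]]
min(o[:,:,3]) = -61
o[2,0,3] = 72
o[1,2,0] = -16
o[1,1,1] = 83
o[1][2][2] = -29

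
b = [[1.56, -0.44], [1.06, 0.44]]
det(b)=1.153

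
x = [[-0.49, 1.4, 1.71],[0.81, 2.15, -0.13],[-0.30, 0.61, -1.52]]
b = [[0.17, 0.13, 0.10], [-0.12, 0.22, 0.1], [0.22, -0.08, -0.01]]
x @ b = [[0.12, 0.11, 0.07], [-0.15, 0.59, 0.3], [-0.46, 0.22, 0.05]]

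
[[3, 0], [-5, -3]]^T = [[3, -5], [0, -3]]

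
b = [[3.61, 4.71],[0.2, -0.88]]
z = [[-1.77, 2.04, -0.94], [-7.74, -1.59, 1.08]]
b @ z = [[-42.85, -0.12, 1.69], [6.46, 1.81, -1.14]]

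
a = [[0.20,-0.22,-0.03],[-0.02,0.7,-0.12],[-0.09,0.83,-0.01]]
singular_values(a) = [1.12, 0.2, 0.07]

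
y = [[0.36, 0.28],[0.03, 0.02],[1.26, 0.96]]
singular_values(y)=[1.65, 0.0]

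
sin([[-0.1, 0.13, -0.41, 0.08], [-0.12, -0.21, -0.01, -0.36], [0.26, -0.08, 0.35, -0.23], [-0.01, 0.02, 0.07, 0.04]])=[[-0.10, 0.13, -0.41, 0.08], [-0.12, -0.21, -0.01, -0.36], [0.26, -0.08, 0.36, -0.23], [-0.01, 0.02, 0.07, 0.04]]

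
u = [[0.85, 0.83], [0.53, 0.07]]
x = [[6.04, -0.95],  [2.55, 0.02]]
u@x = [[7.25, -0.79], [3.38, -0.50]]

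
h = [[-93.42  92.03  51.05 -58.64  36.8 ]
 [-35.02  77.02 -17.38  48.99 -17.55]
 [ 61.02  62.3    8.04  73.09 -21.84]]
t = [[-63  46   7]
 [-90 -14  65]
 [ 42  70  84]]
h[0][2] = 51.05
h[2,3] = 73.09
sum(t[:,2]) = 156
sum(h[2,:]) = 182.60999999999999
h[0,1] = 92.03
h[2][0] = 61.02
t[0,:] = [-63, 46, 7]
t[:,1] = [46, -14, 70]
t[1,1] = -14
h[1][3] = 48.99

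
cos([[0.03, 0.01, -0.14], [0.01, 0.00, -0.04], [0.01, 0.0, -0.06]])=[[1.0, -0.00, -0.00], [0.0, 1.00, -0.0], [0.00, -0.00, 1.00]]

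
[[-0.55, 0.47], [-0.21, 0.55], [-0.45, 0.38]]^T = [[-0.55, -0.21, -0.45], [0.47, 0.55, 0.38]]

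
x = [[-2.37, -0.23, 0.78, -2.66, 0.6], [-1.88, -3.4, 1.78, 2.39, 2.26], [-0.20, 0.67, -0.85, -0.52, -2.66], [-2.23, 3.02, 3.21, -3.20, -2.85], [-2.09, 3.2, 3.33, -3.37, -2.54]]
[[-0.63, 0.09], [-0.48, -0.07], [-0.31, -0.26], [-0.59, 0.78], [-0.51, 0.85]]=x @ [[0.20, 0.07],[0.16, 0.11],[-0.01, 0.21],[0.07, -0.03],[0.13, 0.06]]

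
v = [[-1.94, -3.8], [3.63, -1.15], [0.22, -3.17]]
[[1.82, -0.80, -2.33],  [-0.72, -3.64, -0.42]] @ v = [[-6.95, 1.39], [-11.91, 8.25]]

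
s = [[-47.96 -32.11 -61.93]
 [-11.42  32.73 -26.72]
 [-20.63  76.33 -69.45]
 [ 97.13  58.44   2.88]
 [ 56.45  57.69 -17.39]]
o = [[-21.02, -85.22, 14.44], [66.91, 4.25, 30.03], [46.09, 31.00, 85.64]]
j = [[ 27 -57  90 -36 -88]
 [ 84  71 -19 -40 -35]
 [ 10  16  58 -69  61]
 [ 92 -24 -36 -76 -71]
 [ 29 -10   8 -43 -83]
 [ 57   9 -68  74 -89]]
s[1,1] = 32.73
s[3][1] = 58.44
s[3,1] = 58.44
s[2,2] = -69.45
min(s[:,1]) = -32.11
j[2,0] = 10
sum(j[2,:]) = 76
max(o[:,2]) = 85.64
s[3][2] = 2.88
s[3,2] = 2.88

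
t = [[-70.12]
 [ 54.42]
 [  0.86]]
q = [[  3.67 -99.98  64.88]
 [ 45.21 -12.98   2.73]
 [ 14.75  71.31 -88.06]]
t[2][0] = 0.86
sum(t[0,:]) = -70.12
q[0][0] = 3.67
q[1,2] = 2.73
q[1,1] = -12.98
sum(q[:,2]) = -20.450000000000003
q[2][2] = -88.06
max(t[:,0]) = 54.42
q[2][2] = -88.06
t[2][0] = 0.86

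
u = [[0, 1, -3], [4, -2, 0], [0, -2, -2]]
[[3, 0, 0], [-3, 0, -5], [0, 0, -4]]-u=[[3, -1, 3], [-7, 2, -5], [0, 2, -2]]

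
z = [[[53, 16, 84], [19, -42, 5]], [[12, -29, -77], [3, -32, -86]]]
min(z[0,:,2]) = 5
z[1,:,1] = [-29, -32]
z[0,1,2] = 5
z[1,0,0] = 12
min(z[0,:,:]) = -42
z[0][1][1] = -42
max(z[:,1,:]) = 19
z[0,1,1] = -42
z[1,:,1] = [-29, -32]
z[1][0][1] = -29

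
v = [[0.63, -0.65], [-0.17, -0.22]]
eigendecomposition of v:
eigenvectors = [[0.98, 0.56], [-0.17, 0.83]]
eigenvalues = [0.74, -0.33]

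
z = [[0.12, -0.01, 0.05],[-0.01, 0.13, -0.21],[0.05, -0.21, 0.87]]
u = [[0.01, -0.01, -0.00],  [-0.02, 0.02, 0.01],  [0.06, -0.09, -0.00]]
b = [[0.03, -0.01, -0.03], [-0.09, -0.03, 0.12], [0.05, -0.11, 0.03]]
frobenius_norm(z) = 0.94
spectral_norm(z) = 0.93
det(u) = 0.00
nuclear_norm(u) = 0.13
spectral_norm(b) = 0.16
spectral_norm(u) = 0.11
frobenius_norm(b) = 0.20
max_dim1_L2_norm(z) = 0.9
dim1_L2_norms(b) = [0.04, 0.15, 0.12]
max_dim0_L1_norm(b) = 0.18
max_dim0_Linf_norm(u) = 0.09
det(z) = 0.01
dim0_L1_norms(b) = [0.17, 0.15, 0.18]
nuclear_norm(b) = 0.29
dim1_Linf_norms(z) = [0.12, 0.21, 0.87]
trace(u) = 0.03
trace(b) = 0.03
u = z @ b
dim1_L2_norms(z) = [0.13, 0.25, 0.9]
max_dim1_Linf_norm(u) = 0.09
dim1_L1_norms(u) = [0.02, 0.05, 0.15]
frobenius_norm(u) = 0.11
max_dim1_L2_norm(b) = 0.15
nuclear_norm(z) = 1.12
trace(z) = 1.12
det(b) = -0.00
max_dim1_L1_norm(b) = 0.24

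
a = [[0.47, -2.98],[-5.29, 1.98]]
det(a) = -14.83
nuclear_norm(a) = 8.41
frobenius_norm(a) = 6.40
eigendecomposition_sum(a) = [[-1.67,-1.04],[-1.84,-1.15]] + [[2.14, -1.94],[-3.45, 3.13]]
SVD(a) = [[-0.31, 0.95], [0.95, 0.31]] @ diag([5.887003635750658, 2.5197198639250633]) @ [[-0.88,0.48], [-0.48,-0.88]]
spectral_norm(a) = 5.89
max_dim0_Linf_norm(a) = 5.29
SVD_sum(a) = [[1.61, -0.88], [-4.91, 2.67]] + [[-1.14, -2.10], [-0.38, -0.69]]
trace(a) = 2.45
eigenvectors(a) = [[-0.67, 0.53], [-0.74, -0.85]]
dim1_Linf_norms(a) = [2.98, 5.29]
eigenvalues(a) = [-2.82, 5.27]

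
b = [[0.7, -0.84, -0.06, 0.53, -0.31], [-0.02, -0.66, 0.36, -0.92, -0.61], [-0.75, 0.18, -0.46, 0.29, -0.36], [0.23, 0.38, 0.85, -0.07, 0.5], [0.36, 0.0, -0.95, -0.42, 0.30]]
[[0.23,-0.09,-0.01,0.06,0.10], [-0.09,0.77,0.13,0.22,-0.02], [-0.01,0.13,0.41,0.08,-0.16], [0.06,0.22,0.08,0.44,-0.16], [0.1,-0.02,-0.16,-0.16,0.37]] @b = [[0.22, -0.11, -0.09, 0.16, 0.05], [-0.13, -0.33, 0.43, -0.73, -0.38], [-0.36, 0.03, 0.08, 0.06, -0.23], [0.02, -0.01, 0.56, -0.11, -0.01], [0.29, -0.16, -0.43, -0.12, 0.07]]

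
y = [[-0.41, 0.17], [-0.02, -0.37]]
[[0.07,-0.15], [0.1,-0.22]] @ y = [[-0.03, 0.07], [-0.04, 0.10]]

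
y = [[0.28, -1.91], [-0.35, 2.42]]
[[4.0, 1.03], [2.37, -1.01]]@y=[[0.76, -5.15], [1.02, -6.97]]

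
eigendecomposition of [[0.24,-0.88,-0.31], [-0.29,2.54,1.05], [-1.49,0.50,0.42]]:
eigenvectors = [[(-0.09+0.2j),(-0.09-0.2j),(0.31+0j)], [0.37+0.07j,0.37-0.07j,-0.88+0.00j], [(-0.9+0j),-0.90-0.00j,-0.35+0.00j]]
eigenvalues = [(0.07+0.29j), (0.07-0.29j), (3.05+0j)]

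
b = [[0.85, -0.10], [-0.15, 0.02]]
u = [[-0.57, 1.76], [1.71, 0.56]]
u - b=[[-1.42, 1.86],[1.86, 0.54]]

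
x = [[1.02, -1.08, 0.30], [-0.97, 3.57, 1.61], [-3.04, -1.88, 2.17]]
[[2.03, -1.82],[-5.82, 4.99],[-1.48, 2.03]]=x @ [[0.88, -0.92], [-1.18, 0.94], [-0.47, 0.46]]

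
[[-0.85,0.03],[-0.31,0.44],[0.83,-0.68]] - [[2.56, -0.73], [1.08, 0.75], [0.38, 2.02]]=[[-3.41, 0.76], [-1.39, -0.31], [0.45, -2.70]]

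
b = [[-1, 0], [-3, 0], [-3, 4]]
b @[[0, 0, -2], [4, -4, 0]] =[[0, 0, 2], [0, 0, 6], [16, -16, 6]]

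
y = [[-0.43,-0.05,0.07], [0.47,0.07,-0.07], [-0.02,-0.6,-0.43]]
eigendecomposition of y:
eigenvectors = [[0.19, -0.33, -0.28], [-0.58, 0.36, 0.29], [0.79, -0.87, 0.92]]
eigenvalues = [0.01, -0.19, -0.61]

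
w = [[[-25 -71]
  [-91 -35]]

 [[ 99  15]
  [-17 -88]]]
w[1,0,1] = 15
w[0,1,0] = -91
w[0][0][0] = -25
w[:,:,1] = [[-71, -35], [15, -88]]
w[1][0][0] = 99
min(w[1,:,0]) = -17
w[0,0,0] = -25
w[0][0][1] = -71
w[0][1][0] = -91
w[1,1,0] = -17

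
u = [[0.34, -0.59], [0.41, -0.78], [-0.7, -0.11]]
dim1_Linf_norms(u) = [0.59, 0.78, 0.7]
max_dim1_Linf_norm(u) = 0.78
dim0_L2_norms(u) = [0.88, 0.98]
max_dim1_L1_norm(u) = 1.19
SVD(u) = [[-0.58, -0.16], [-0.75, -0.26], [0.31, -0.95]] @ diag([1.1511439733360518, 0.645885092452278]) @ [[-0.63, 0.78], [0.78, 0.63]]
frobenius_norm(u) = 1.32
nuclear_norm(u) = 1.80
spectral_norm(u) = 1.15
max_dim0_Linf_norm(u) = 0.78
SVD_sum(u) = [[0.42,-0.52], [0.54,-0.67], [-0.22,0.28]] + [[-0.08, -0.07], [-0.13, -0.11], [-0.48, -0.39]]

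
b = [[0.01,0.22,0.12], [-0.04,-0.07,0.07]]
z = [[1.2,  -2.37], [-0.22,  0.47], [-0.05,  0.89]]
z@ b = [[0.11, 0.43, -0.02], [-0.02, -0.08, 0.01], [-0.04, -0.07, 0.06]]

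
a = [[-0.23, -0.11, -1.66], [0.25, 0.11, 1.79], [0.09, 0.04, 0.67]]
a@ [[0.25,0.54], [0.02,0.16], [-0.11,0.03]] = [[0.12,-0.19],[-0.13,0.21],[-0.05,0.08]]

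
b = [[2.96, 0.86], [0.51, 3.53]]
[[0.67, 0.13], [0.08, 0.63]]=b @ [[0.23, -0.01], [-0.01, 0.18]]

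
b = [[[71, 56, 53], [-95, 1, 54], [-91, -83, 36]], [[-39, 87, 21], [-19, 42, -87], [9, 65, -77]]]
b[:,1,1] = [1, 42]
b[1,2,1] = 65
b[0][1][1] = 1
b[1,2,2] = -77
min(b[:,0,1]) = 56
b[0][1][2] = 54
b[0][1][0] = -95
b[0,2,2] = 36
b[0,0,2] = 53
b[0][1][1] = 1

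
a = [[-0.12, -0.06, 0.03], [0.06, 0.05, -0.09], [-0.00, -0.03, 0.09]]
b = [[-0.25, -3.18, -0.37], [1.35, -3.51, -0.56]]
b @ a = [[-0.16, -0.13, 0.25], [-0.37, -0.24, 0.31]]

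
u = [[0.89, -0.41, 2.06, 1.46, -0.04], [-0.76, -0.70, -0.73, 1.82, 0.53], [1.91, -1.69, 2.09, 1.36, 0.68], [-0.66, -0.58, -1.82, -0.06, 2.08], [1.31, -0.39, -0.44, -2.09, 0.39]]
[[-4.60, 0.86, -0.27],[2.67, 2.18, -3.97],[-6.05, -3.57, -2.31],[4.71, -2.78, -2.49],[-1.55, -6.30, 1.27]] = u @ [[-2.05, -1.21, 0.05], [-0.30, 1.72, 1.85], [-1.30, 0.05, 1.00], [-0.14, 1.71, -1.10], [0.39, -1.15, 0.18]]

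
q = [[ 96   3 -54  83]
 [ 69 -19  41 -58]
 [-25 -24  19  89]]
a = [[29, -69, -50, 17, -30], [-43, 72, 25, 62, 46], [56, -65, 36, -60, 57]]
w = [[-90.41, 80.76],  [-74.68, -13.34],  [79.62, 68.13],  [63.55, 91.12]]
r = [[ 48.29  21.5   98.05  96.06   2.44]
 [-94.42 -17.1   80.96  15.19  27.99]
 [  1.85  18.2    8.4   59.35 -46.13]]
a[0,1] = -69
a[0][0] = 29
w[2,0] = 79.62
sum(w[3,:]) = 154.67000000000002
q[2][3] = 89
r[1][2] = 80.96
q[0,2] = -54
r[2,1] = 18.2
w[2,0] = 79.62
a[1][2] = 25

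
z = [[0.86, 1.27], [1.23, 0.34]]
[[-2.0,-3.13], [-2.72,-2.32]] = z @ [[-2.19, -1.48],[-0.09, -1.46]]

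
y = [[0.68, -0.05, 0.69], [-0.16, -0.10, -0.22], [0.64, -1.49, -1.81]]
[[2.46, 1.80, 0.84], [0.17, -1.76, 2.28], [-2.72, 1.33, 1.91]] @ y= [[1.92,-1.55,-0.22], [1.86,-3.23,-3.62], [-0.84,-2.84,-5.63]]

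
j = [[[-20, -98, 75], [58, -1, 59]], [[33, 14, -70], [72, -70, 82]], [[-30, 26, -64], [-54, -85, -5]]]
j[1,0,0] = 33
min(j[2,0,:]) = -64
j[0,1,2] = 59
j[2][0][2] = -64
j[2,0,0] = -30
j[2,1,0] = -54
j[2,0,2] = -64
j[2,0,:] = [-30, 26, -64]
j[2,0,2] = -64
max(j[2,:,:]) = 26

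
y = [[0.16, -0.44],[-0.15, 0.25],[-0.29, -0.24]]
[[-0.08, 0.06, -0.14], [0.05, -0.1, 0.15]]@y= [[0.02, 0.08], [-0.02, -0.08]]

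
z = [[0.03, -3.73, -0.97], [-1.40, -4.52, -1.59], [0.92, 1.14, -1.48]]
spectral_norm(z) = 6.29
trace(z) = -5.97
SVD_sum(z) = [[-0.73, -3.57, -0.98], [-0.96, -4.69, -1.28], [0.17, 0.83, 0.23]] + [[0.13, 0.05, -0.27], [0.05, 0.02, -0.09], [0.82, 0.29, -1.67]] + [[0.63, -0.2, 0.27], [-0.49, 0.16, -0.21], [-0.07, 0.02, -0.03]]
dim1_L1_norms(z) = [4.73, 7.51, 3.54]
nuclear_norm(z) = 9.12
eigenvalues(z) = [1.0, -4.57, -2.4]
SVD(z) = [[0.6, -0.16, -0.78], [0.79, -0.05, 0.61], [-0.14, -0.99, 0.09]] @ diag([6.294104051119378, 1.9152202460524759, 0.9087274634307834]) @ [[-0.19,-0.95,-0.26], [-0.44,-0.15,0.89], [-0.88,0.28,-0.38]]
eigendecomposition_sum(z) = [[0.82, -0.55, 0.03], [-0.26, 0.17, -0.01], [0.18, -0.12, 0.01]] + [[-0.75, -3.93, -2.26], [-1.08, -5.7, -3.27], [0.62, 3.27, 1.88]] + [[-0.04, 0.75, 1.25], [-0.06, 1.01, 1.69], [0.12, -2.01, -3.36]]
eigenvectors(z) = [[-0.93, 0.51, -0.32], [0.3, 0.74, -0.43], [-0.21, -0.43, 0.85]]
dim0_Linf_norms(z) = [1.4, 4.52, 1.59]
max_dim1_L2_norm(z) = 4.99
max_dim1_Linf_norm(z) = 4.52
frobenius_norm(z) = 6.64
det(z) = 10.95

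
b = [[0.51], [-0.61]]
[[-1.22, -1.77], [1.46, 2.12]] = b @ [[-2.39, -3.47]]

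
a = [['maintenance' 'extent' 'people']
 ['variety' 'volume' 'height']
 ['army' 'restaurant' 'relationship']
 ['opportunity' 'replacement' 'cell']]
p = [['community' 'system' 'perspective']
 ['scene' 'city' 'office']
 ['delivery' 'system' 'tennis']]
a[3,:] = ['opportunity', 'replacement', 'cell']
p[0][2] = 'perspective'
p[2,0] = 'delivery'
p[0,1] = 'system'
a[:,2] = ['people', 'height', 'relationship', 'cell']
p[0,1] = 'system'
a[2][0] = 'army'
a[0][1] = 'extent'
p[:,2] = ['perspective', 'office', 'tennis']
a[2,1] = 'restaurant'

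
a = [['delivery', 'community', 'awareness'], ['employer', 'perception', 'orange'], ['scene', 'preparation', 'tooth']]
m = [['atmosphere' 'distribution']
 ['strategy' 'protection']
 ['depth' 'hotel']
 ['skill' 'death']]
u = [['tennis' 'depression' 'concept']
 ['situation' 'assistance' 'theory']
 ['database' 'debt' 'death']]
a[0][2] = 'awareness'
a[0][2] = 'awareness'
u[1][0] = 'situation'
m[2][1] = 'hotel'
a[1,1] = 'perception'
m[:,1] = ['distribution', 'protection', 'hotel', 'death']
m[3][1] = 'death'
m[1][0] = 'strategy'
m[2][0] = 'depth'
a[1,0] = 'employer'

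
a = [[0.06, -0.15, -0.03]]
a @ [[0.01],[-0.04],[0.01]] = [[0.01]]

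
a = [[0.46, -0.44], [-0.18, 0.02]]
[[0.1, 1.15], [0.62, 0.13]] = a @ [[-3.91, -1.15], [-4.31, -3.82]]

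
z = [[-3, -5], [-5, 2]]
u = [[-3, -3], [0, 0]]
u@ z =[[24, 9], [0, 0]]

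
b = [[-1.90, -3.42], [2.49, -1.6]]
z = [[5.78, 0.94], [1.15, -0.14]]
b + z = [[3.88, -2.48], [3.64, -1.74]]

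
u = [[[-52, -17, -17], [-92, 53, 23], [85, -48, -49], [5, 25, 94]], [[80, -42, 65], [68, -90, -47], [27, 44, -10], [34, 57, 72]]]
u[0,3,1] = 25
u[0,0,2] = -17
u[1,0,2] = 65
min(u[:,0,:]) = -52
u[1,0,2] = 65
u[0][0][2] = -17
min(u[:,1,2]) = -47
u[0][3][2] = 94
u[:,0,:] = [[-52, -17, -17], [80, -42, 65]]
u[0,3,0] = 5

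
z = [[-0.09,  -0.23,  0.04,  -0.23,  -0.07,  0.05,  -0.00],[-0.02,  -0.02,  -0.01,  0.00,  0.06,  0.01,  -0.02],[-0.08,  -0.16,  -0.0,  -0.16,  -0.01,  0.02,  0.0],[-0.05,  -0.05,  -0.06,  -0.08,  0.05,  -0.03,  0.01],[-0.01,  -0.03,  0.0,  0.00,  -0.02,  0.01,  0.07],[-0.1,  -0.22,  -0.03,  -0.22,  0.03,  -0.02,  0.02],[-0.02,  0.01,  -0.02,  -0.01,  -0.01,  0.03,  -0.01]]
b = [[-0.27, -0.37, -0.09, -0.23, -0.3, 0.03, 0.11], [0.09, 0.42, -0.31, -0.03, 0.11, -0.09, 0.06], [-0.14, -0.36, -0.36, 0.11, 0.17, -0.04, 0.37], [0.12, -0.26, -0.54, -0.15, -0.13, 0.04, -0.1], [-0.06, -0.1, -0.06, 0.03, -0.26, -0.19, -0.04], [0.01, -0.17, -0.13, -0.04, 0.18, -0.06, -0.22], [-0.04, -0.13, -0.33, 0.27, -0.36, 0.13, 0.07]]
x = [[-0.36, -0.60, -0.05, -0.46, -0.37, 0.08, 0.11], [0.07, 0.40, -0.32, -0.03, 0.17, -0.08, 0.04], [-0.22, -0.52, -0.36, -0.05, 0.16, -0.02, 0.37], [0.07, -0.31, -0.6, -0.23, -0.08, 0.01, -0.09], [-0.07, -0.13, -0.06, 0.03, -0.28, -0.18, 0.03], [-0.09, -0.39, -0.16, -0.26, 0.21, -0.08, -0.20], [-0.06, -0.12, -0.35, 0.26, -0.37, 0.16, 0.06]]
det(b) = 0.00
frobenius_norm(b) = 1.47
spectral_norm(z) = 0.54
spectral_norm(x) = 1.30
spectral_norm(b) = 0.99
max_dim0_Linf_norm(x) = 0.6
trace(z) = -0.24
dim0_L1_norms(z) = [0.37, 0.72, 0.16, 0.7, 0.25, 0.17, 0.13]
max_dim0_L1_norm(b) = 1.82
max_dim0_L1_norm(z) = 0.72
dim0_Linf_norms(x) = [0.36, 0.6, 0.6, 0.46, 0.37, 0.18, 0.37]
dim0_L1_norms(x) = [0.94, 2.47, 1.9, 1.32, 1.64, 0.61, 0.9]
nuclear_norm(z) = 0.87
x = b + z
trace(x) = -0.85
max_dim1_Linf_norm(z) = 0.23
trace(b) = -0.61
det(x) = 0.00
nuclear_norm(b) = 3.42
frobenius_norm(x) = 1.78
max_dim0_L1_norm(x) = 2.47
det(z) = -0.00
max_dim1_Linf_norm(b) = 0.54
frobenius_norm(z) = 0.57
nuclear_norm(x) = 3.94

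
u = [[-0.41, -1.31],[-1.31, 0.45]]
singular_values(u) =[1.4, 1.36]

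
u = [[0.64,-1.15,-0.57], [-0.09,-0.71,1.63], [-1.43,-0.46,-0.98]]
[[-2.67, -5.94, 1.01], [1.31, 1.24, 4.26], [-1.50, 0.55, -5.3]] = u@ [[-0.37, -2.56, 2.31],[1.42, 2.82, -0.78],[1.40, 1.85, 2.4]]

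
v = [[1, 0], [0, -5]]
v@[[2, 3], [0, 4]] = [[2, 3], [0, -20]]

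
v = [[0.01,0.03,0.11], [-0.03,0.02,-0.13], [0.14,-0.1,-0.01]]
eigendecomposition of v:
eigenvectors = [[-0.34, 0.55, -0.53], [0.67, 0.82, 0.43], [-0.66, -0.15, 0.74]]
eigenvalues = [0.16, 0.02, -0.17]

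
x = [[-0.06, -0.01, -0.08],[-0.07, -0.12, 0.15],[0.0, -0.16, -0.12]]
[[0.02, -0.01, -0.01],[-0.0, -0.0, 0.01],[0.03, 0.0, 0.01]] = x@[[-0.12, 0.09, 0.09], [-0.07, -0.01, -0.07], [-0.13, 0.01, 0.03]]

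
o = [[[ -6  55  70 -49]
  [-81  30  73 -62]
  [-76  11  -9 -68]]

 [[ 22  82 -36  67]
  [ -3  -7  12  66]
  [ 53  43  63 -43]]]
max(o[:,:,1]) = 82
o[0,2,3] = -68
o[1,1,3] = 66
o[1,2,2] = 63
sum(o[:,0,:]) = 205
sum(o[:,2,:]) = -26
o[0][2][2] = -9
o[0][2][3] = -68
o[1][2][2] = 63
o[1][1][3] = 66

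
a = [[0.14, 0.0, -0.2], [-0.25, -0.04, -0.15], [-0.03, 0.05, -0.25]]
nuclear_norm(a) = 0.69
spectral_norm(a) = 0.36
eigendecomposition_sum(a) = [[(0.15+0j),  (-0.01+0j),  -0.07-0.00j], [-0.15+0.00j,  0.02-0.00j,  0.07+0.00j], [(-0.03+0j),  -0j,  0.01+0.00j]] + [[-0.01+0.03j, 0.01+0.05j, (-0.07-0.12j)], [-0.05+0.10j, (-0.03+0.18j), -0.11-0.48j], [-0.00+0.05j, 0.02+0.08j, (-0.13-0.16j)]] + [[(-0.01-0.03j), (0.01-0.05j), (-0.07+0.12j)], [(-0.05-0.1j), -0.03-0.18j, -0.11+0.48j], [-0.00-0.05j, 0.02-0.08j, (-0.13+0.16j)]]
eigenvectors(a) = [[(0.69+0j), -0.24+0.07j, (-0.24-0.07j)], [(-0.71+0j), (-0.89+0j), (-0.89-0j)], [-0.13+0.00j, -0.34+0.17j, -0.34-0.17j]]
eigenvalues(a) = [(0.18+0j), (-0.16+0.05j), (-0.16-0.05j)]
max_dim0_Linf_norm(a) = 0.25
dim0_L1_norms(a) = [0.42, 0.09, 0.6]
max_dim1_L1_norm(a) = 0.44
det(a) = 0.01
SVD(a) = [[0.39, -0.70, -0.6],[0.62, 0.68, -0.39],[0.68, -0.21, 0.70]] @ diag([0.3620843480679886, 0.2799525791812172, 0.0512003739631267]) @ [[-0.33,0.03,-0.94], [-0.94,-0.14,0.32], [-0.12,0.99,0.07]]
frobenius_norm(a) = 0.46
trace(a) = -0.15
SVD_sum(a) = [[-0.05, 0.0, -0.13], [-0.07, 0.01, -0.21], [-0.08, 0.01, -0.23]] + [[0.18, 0.03, -0.06], [-0.18, -0.03, 0.06], [0.06, 0.01, -0.02]] + [[0.0,-0.03,-0.00], [0.00,-0.02,-0.00], [-0.0,0.04,0.00]]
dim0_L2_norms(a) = [0.29, 0.06, 0.35]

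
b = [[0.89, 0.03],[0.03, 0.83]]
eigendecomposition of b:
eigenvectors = [[0.92, -0.38], [0.38, 0.92]]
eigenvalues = [0.9, 0.82]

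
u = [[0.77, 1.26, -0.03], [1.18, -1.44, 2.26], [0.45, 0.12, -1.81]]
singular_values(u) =[3.27, 1.43, 1.23]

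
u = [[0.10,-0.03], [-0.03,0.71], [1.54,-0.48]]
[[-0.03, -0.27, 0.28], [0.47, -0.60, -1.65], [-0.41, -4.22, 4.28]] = u @ [[-0.06, -3.04, 2.08], [0.66, -0.97, -2.24]]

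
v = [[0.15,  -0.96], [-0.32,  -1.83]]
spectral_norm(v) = 2.08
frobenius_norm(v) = 2.10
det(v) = -0.58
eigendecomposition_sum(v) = [[0.28,  -0.12], [-0.04,  0.02]] + [[-0.13, -0.84], [-0.28, -1.85]]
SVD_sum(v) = [[-0.10, -0.93], [-0.19, -1.84]] + [[0.25,-0.03], [-0.13,0.01]]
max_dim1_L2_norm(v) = 1.86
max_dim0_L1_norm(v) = 2.79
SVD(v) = [[0.45, 0.89], [0.89, -0.45]] @ diag([2.0777435792198977, 0.27996717488035894]) @ [[-0.1, -0.99], [0.99, -0.1]]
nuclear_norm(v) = 2.36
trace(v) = -1.68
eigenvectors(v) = [[0.99, 0.41],[-0.15, 0.91]]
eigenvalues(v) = [0.29, -1.97]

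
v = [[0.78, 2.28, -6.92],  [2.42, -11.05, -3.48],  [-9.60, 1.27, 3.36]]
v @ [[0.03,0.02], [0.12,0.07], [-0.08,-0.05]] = [[0.85, 0.52], [-0.98, -0.55], [-0.40, -0.27]]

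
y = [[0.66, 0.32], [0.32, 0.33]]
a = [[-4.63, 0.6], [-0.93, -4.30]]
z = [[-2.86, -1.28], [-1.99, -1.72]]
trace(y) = 0.99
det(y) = 0.12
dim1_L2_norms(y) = [0.73, 0.46]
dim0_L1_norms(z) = [4.85, 3.0]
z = a @ y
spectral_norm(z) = 4.05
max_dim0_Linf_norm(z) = 2.86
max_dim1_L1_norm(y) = 0.98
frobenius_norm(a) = 6.41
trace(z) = -4.58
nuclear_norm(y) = 0.99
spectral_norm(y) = 0.86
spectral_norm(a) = 4.76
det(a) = 20.47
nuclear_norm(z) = 4.63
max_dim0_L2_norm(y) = 0.73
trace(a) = -8.93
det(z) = 2.37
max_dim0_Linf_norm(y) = 0.66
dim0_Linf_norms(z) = [2.86, 1.72]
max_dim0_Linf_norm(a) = 4.63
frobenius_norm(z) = 4.09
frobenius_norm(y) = 0.87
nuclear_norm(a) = 9.06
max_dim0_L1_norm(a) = 5.56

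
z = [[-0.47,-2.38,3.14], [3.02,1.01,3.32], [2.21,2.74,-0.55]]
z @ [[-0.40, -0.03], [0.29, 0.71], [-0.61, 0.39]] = [[-2.42, -0.45], [-2.94, 1.92], [0.25, 1.66]]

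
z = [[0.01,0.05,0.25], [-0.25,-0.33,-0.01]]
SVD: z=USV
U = [[-0.19, 0.98], [0.98, 0.19]]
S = [0.42, 0.25]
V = [[-0.59, -0.8, -0.14], [-0.15, -0.06, 0.99]]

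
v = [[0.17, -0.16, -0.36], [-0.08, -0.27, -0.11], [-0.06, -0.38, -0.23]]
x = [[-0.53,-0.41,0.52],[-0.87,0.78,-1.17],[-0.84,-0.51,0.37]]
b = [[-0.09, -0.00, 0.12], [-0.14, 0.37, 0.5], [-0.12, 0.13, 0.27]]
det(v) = 0.00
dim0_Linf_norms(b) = [0.14, 0.37, 0.5]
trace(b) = 0.55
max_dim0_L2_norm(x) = 1.33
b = x @ v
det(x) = 0.20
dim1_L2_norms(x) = [0.85, 1.65, 1.05]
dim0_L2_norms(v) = [0.2, 0.49, 0.44]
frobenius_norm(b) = 0.73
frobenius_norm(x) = 2.13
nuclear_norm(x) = 3.08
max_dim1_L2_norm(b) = 0.64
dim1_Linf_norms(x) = [0.53, 1.17, 0.84]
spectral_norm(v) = 0.63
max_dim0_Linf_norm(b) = 0.5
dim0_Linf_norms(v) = [0.17, 0.38, 0.36]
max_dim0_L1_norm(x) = 2.24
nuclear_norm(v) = 0.91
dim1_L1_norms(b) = [0.21, 1.01, 0.52]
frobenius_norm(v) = 0.69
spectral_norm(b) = 0.72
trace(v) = -0.33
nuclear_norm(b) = 0.84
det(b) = 0.00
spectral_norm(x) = 1.70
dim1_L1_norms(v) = [0.69, 0.46, 0.67]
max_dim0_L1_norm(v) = 0.81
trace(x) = 0.62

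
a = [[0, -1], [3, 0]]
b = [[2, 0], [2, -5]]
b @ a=[[0, -2], [-15, -2]]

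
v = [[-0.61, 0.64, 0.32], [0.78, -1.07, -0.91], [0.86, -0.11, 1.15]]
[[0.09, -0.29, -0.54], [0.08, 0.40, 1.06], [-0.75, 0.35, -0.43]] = v @[[-0.66,0.13,0.27], [-0.39,-0.42,-0.28], [-0.20,0.17,-0.6]]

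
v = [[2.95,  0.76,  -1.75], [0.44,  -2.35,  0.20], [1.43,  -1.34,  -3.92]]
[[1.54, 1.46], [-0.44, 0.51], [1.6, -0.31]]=v@[[0.24, 0.72], [0.2, -0.05], [-0.39, 0.36]]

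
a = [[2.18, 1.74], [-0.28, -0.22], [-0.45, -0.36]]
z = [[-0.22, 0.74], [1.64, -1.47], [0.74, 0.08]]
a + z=[[1.96, 2.48], [1.36, -1.69], [0.29, -0.28]]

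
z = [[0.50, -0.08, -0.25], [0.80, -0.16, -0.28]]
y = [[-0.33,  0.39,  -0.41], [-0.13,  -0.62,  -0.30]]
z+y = [[0.17, 0.31, -0.66], [0.67, -0.78, -0.58]]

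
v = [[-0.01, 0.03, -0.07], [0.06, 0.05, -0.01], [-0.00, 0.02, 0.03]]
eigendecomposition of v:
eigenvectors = [[-0.83+0.00j, -0.13-0.29j, (-0.13+0.29j)], [(0.53+0j), (-0.83+0j), -0.83-0.00j], [(-0.15+0j), (-0.33+0.32j), -0.33-0.32j]]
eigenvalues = [(-0.04+0j), (0.06+0.02j), (0.06-0.02j)]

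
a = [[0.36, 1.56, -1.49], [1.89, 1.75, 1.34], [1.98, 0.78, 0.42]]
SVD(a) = [[-0.23, 0.97, -0.06], [-0.79, -0.22, -0.58], [-0.57, -0.09, 0.81]] @ diag([3.6029028169544253, 2.085996506349566, 0.7657740313429736]) @ [[-0.75, -0.60, -0.27], [-0.11, 0.51, -0.85], [0.65, -0.61, -0.45]]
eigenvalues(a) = [(3.01+0j), (-0.24+1.36j), (-0.24-1.36j)]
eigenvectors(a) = [[-0.25+0.00j,-0.64+0.00j,-0.64-0.00j],[(-0.86+0j),0.48-0.04j,0.48+0.04j],[(-0.45+0j),(0.24+0.55j),(0.24-0.55j)]]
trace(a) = 2.53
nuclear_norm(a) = 6.45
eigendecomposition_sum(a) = [[(0.54+0j), 0.70-0.00j, 0.05+0.00j], [1.83+0.00j, 2.38-0.00j, (0.18+0j)], [(0.96+0j), (1.25-0j), (0.09+0j)]] + [[-0.09+0.56j,(0.43-0.09j),-0.77-0.15j], [(0.03-0.42j),-0.31+0.09j,0.58+0.06j], [0.51-0.14j,(-0.24-0.33j),(0.16+0.71j)]] + [[-0.09-0.56j, 0.43+0.09j, (-0.77+0.15j)], [0.03+0.42j, (-0.31-0.09j), 0.58-0.06j], [(0.51+0.14j), (-0.24+0.33j), (0.16-0.71j)]]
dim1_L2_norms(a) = [2.19, 2.9, 2.17]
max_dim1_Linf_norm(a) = 1.98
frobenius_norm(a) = 4.23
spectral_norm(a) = 3.60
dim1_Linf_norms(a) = [1.56, 1.89, 1.98]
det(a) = 5.76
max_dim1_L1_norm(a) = 4.98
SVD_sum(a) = [[0.61, 0.49, 0.22], [2.13, 1.71, 0.75], [1.55, 1.25, 0.55]] + [[-0.23, 1.04, -1.73], [0.05, -0.23, 0.39], [0.02, -0.09, 0.15]] + [[-0.03, 0.03, 0.02], [-0.29, 0.27, 0.20], [0.41, -0.38, -0.28]]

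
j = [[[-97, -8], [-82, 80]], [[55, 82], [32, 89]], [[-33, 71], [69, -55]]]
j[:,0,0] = [-97, 55, -33]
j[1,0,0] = 55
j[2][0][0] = -33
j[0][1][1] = 80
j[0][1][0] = -82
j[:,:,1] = [[-8, 80], [82, 89], [71, -55]]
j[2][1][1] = -55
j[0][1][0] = -82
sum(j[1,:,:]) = 258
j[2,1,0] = 69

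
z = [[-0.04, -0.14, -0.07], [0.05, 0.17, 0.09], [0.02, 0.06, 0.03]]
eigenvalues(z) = [0.16, 0.0, -0.0]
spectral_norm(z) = 0.27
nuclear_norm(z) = 0.27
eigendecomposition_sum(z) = [[-0.04,-0.14,-0.07], [0.05,0.17,0.09], [0.02,0.06,0.03]] + [[0.0, 0.0, 0.0], [-0.00, -0.0, -0.0], [0.0, 0.0, 0.00]] + [[-0.0, -0.00, 0.0], [-0.0, -0.0, 0.0], [0.0, 0.00, -0.00]]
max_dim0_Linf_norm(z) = 0.17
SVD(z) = [[-0.61, -0.56, 0.56], [0.75, -0.64, 0.17], [0.26, 0.52, 0.81]] @ diag([0.2654895069982761, 0.0030088431636942927, 0.0025037045809318285]) @ [[0.25, 0.86, 0.44], [0.3, 0.37, -0.88], [0.92, -0.35, 0.16]]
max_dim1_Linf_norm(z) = 0.17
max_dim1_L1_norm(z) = 0.31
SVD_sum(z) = [[-0.04, -0.14, -0.07], [0.05, 0.17, 0.09], [0.02, 0.06, 0.03]] + [[-0.0,-0.00,0.00], [-0.00,-0.00,0.0], [0.00,0.00,-0.0]] + [[0.0,-0.00,0.00], [0.00,-0.00,0.0], [0.0,-0.0,0.00]]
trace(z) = 0.16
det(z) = -0.00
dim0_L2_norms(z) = [0.07, 0.23, 0.12]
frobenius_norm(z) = 0.27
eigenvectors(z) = [[-0.61, 0.87, -0.59], [0.75, -0.41, -0.23], [0.25, 0.26, 0.77]]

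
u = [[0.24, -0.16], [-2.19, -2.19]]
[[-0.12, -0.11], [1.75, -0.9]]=u @ [[-0.62,  -0.11], [-0.18,  0.52]]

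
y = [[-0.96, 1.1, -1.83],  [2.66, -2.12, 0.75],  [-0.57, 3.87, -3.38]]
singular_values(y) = [6.21, 2.27, 0.8]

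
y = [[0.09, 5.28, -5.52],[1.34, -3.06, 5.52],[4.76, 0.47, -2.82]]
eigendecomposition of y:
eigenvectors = [[0.46+0.00j,(0.62+0j),(0.62-0j)],  [0.71+0.00j,-0.57+0.04j,(-0.57-0.04j)],  [(0.53+0j),(-0.1-0.52j),-0.10+0.52j]]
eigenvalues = [(1.91+0j), (-3.85+4.96j), (-3.85-4.96j)]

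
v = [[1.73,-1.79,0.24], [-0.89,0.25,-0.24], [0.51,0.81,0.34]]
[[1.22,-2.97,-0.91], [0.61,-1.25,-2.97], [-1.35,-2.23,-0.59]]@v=[[4.29,-3.66,0.70], [0.65,-3.81,-0.56], [-0.65,1.38,0.01]]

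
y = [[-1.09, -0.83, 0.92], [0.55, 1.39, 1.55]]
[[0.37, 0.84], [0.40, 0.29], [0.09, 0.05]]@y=[[0.06, 0.86, 1.64], [-0.28, 0.07, 0.82], [-0.07, -0.01, 0.16]]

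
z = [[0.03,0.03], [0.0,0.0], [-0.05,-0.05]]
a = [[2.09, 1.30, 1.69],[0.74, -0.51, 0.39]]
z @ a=[[0.08, 0.02, 0.06], [0.0, 0.00, 0.00], [-0.14, -0.04, -0.1]]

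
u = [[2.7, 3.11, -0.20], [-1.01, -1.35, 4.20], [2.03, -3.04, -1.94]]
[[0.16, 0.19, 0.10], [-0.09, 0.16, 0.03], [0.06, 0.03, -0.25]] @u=[[0.44,-0.06,0.57],[-0.34,-0.59,0.63],[-0.38,0.91,0.60]]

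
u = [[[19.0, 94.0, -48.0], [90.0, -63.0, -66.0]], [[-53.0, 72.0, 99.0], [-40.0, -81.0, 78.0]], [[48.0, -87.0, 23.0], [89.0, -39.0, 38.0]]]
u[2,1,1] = -39.0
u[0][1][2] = -66.0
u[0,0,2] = -48.0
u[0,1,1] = -63.0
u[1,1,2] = 78.0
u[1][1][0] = -40.0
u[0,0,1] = 94.0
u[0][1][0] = 90.0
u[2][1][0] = 89.0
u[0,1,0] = 90.0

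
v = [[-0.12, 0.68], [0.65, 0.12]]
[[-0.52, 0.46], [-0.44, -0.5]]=v @ [[-0.52, -0.86], [-0.86, 0.52]]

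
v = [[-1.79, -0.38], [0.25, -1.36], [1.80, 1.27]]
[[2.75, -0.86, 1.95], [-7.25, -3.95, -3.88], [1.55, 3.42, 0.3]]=v@[[-2.57, -0.13, -1.63], [4.86, 2.88, 2.55]]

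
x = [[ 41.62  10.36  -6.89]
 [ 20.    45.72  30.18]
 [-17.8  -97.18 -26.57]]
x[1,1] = 45.72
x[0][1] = 10.36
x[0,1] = 10.36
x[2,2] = -26.57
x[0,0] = 41.62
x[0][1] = 10.36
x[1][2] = 30.18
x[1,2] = 30.18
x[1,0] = 20.0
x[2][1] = -97.18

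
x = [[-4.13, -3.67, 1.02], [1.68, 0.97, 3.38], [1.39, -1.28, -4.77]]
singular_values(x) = [6.08, 5.84, 1.38]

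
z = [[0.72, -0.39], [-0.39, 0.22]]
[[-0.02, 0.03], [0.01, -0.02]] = z @[[0.01, -0.01], [0.06, -0.09]]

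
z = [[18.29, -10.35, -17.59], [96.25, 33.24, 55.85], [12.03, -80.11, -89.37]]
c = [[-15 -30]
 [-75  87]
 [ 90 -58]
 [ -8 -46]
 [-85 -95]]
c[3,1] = -46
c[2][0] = 90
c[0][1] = -30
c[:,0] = [-15, -75, 90, -8, -85]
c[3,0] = -8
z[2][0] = 12.03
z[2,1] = -80.11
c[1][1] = 87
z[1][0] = 96.25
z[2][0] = 12.03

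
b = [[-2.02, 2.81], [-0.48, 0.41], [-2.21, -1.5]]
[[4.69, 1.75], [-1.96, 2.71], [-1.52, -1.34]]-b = [[6.71, -1.06], [-1.48, 2.30], [0.69, 0.16]]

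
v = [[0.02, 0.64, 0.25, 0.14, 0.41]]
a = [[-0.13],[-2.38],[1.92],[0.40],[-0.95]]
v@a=[[-1.38]]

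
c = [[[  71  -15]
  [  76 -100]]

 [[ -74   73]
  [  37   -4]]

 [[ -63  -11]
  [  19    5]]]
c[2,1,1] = 5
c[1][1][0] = 37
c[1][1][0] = 37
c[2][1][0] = 19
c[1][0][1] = 73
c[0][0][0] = 71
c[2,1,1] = 5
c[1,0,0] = -74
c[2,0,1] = -11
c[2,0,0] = -63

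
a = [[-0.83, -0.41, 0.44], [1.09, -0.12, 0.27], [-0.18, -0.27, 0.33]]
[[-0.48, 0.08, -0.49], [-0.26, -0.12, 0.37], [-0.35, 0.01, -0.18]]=a @ [[0.01,-0.09,0.36], [0.13,-0.18,0.73], [-0.96,-0.16,0.25]]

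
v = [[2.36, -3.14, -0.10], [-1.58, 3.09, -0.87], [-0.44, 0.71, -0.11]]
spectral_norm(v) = 5.31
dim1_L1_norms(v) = [5.6, 5.54, 1.26]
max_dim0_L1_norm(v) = 6.94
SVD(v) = [[-0.73,-0.68,0.09], [0.66,-0.74,-0.13], [0.16,-0.03,0.99]] @ diag([5.3140020598028865, 0.8436541999828662, 0.005449702922319278]) @ [[-0.54, 0.84, -0.1],[-0.49, -0.21, 0.84],[-0.69, -0.50, -0.53]]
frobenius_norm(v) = 5.38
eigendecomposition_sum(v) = [[2.15, -3.58, 0.58], [-1.7, 2.83, -0.46], [-0.43, 0.72, -0.12]] + [[0.21,0.43,-0.67],[0.12,0.26,-0.40],[-0.01,-0.01,0.02]] + [[-0.0, 0.0, -0.01], [-0.00, 0.00, -0.01], [-0.0, 0.00, -0.01]]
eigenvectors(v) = [[-0.77, 0.86, 0.68], [0.61, 0.51, 0.5], [0.16, -0.02, 0.54]]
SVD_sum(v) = [[2.08, -3.26, 0.38], [-1.89, 2.96, -0.35], [-0.45, 0.71, -0.08]] + [[0.28, 0.12, -0.48], [0.31, 0.13, -0.52], [0.01, 0.01, -0.02]] + [[-0.0, -0.00, -0.0],[0.0, 0.00, 0.0],[-0.00, -0.0, -0.0]]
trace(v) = 5.34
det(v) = -0.02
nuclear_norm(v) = 6.16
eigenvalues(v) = [4.87, 0.49, -0.01]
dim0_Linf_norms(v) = [2.36, 3.14, 0.87]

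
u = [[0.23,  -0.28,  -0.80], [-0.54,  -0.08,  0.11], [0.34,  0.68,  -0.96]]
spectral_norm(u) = 1.41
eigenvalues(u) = [(0.58+0j), (-0.7+0.46j), (-0.7-0.46j)]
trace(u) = -0.81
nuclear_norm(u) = 2.49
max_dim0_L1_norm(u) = 1.87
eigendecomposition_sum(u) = [[(0.3-0j), -0.31-0.00j, (-0.18+0j)], [(-0.25+0j), 0.26+0.00j, (0.15+0j)], [(-0.04+0j), (0.05+0j), 0.03+0.00j]] + [[(-0.03+0.32j),(0.01+0.42j),(-0.31-0.24j)], [(-0.14+0.11j),(-0.17+0.17j),(-0.02-0.22j)], [(0.19+0.35j),0.32+0.42j,-0.49-0.02j]] + [[(-0.03-0.32j), (0.01-0.42j), -0.31+0.24j], [(-0.14-0.11j), (-0.17-0.17j), (-0.02+0.22j)], [(0.19-0.35j), 0.32-0.42j, (-0.49+0.02j)]]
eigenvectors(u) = [[(0.76+0j), 0.48+0.34j, (0.48-0.34j)], [(-0.64+0j), (0.04+0.33j), (0.04-0.33j)], [-0.11+0.00j, (0.74+0j), (0.74-0j)]]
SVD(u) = [[-0.49, 0.87, -0.06], [0.23, 0.06, -0.97], [-0.84, -0.49, -0.23]] @ diag([1.4063758497348111, 0.6212672096528808, 0.4659764194600551]) @ [[-0.37,-0.32,0.87], [-0.0,-0.94,-0.35], [0.93,-0.13,0.35]]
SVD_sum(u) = [[0.26, 0.22, -0.60], [-0.12, -0.10, 0.28], [0.44, 0.38, -1.03]] + [[-0.0, -0.51, -0.19], [-0.00, -0.03, -0.01], [0.0, 0.29, 0.11]] + [[-0.03, 0.0, -0.01], [-0.42, 0.06, -0.16], [-0.1, 0.01, -0.04]]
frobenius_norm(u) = 1.61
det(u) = 0.41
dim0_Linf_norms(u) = [0.54, 0.68, 0.96]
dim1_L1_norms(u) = [1.31, 0.73, 1.98]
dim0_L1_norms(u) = [1.11, 1.04, 1.87]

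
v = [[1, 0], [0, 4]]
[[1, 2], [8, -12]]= v@[[1, 2], [2, -3]]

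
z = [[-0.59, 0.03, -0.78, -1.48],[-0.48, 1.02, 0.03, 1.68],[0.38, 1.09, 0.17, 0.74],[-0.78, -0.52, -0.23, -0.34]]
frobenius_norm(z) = 3.19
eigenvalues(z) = [(-1.21+0j), (0.58+0.72j), (0.58-0.72j), (0.31+0j)]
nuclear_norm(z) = 5.12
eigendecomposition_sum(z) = [[(-0.81+0j), (0.08+0j), (-0.63-0j), -1.01-0.00j], [0.21-0.00j, -0.02-0.00j, 0.16+0.00j, 0.26+0.00j], [(0.34-0j), (-0.03-0j), 0.26+0.00j, 0.41+0.00j], [-0.51+0.00j, 0.05+0.00j, -0.40-0.00j, (-0.64-0j)]] + [[(0.05-0.07j), (-0.07-0.06j), 0.02+0.04j, -0.10+0.12j], [-0.26+0.62j, 0.57+0.33j, -0.19-0.25j, 0.52-1.01j], [0.20+0.67j, (0.68-0.11j), (-0.32-0.08j), -0.24-1.16j], [-0.19-0.31j, -0.32+0.15j, (0.17-0j), (0.27+0.54j)]] + [[0.05+0.07j, -0.07+0.06j, (0.02-0.04j), -0.10-0.12j],  [-0.26-0.62j, (0.57-0.33j), (-0.19+0.25j), (0.52+1.01j)],  [0.20-0.67j, (0.68+0.11j), (-0.32+0.08j), (-0.24+1.16j)],  [(-0.19+0.31j), -0.32-0.15j, 0.17+0.00j, 0.27-0.54j]] + [[0.12+0.00j, (0.08+0j), (-0.19-0j), -0.28-0.00j], [(-0.16-0j), -0.11-0.00j, 0.25+0.00j, 0.37+0.00j], [(-0.35-0j), -0.23-0.00j, 0.55+0.00j, 0.81+0.00j], [0.11+0.00j, 0.07+0.00j, -0.17-0.00j, -0.25-0.00j]]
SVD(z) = [[-0.54,  -0.67,  -0.48,  -0.17],  [0.67,  -0.63,  0.23,  -0.31],  [0.44,  -0.08,  -0.62,  0.64],  [-0.25,  -0.39,  0.57,  0.68]] @ diag([2.75104465260505, 1.2540327701942724, 1.0241768744192523, 0.09174344966728826]) @ [[0.13, 0.47, 0.21, 0.85],[0.77, -0.43, 0.46, 0.01],[-0.50, -0.73, 0.14, 0.44],[-0.37, 0.24, 0.85, -0.29]]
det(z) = -0.32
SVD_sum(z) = [[-0.19, -0.69, -0.31, -1.26], [0.24, 0.86, 0.38, 1.57], [0.16, 0.57, 0.25, 1.04], [-0.09, -0.32, -0.14, -0.58]] + [[-0.65, 0.36, -0.39, -0.01], [-0.61, 0.34, -0.36, -0.0], [-0.07, 0.04, -0.04, -0.00], [-0.38, 0.21, -0.22, -0.0]] + [[0.25, 0.36, -0.07, -0.22], [-0.12, -0.18, 0.03, 0.11], [0.32, 0.47, -0.09, -0.28], [-0.29, -0.43, 0.08, 0.26]] + [[0.01,-0.0,-0.01,0.00], [0.01,-0.01,-0.02,0.01], [-0.02,0.01,0.05,-0.02], [-0.02,0.02,0.05,-0.02]]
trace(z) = 0.26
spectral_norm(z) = 2.75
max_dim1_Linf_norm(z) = 1.68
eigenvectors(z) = [[0.78+0.00j, (-0.05-0.07j), -0.05+0.07j, -0.29+0.00j], [(-0.2+0j), (0.5+0.41j), (0.5-0.41j), (0.38+0j)], [(-0.32+0j), 0.67+0.00j, (0.67-0j), (0.84+0j)], [(0.49+0j), (-0.33+0.09j), (-0.33-0.09j), -0.26+0.00j]]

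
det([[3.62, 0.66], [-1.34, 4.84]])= 18.405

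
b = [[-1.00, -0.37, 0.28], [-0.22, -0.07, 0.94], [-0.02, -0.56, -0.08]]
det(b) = -0.48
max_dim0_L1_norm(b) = 1.3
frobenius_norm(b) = 1.57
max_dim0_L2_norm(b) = 1.02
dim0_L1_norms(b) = [1.24, 1.0, 1.3]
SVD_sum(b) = [[-0.74, -0.32, 0.62], [-0.55, -0.24, 0.45], [-0.10, -0.04, 0.09]] + [[-0.17, -0.18, -0.3], [0.26, 0.28, 0.46], [-0.14, -0.16, -0.26]] + [[-0.09, 0.13, -0.03], [0.07, -0.11, 0.03], [0.23, -0.36, 0.09]]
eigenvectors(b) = [[(0.99+0j), 0.11-0.26j, 0.11+0.26j],[(0.13+0j), -0.74+0.00j, (-0.74-0j)],[(0.1+0j), (0.02-0.6j), (0.02+0.6j)]]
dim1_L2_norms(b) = [1.1, 0.97, 0.57]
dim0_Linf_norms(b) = [1.0, 0.56, 0.94]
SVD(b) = [[-0.80, 0.5, -0.33], [-0.59, -0.76, 0.28], [-0.11, 0.42, 0.90]] @ diag([1.2727992140899353, 0.7863204288228248, 0.4840272139331953]) @ [[0.73, 0.31, -0.6], [-0.43, -0.47, -0.77], [0.53, -0.83, 0.21]]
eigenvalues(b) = [(-1.02+0j), (-0.06+0.69j), (-0.06-0.69j)]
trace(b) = -1.15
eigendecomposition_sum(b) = [[(-1.05+0j),-0.14-0.00j,0.45+0.00j], [(-0.14+0j),(-0.02-0j),0.06+0.00j], [(-0.1+0j),-0.01-0.00j,0.05+0.00j]] + [[0.02-0.01j, (-0.11-0.06j), -0.09+0.15j], [-0.04-0.05j, (-0.03+0.34j), (0.44+0.06j)], [0.04-0.03j, (-0.27-0.03j), (-0.06+0.36j)]] + [[0.02+0.01j,-0.11+0.06j,-0.09-0.15j], [(-0.04+0.05j),-0.03-0.34j,(0.44-0.06j)], [(0.04+0.03j),-0.27+0.03j,-0.06-0.36j]]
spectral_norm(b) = 1.27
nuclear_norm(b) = 2.54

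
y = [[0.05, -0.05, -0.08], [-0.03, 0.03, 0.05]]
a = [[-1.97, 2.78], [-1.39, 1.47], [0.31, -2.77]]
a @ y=[[-0.18, 0.18, 0.3], [-0.11, 0.11, 0.18], [0.1, -0.1, -0.16]]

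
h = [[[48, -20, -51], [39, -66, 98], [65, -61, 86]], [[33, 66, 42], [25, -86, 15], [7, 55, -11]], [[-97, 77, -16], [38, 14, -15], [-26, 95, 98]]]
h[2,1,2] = -15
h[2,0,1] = 77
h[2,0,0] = -97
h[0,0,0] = 48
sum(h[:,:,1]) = 74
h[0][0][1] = -20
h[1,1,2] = 15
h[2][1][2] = -15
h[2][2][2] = 98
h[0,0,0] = 48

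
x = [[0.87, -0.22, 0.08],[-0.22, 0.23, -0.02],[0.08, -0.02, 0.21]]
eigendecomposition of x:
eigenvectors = [[0.95, -0.31, -0.07], [-0.29, -0.95, 0.14], [0.11, 0.11, 0.99]]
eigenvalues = [0.95, 0.16, 0.2]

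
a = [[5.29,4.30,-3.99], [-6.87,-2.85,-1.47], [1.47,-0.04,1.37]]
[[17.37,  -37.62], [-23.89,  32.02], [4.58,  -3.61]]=a@[[1.71,  -3.88], [3.43,  -2.63], [1.61,  1.45]]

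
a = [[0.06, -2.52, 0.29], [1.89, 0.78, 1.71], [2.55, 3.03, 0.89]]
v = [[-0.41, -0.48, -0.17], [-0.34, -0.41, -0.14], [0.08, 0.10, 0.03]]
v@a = [[-1.37, 0.14, -1.09], [-1.15, 0.11, -0.92], [0.27, -0.03, 0.22]]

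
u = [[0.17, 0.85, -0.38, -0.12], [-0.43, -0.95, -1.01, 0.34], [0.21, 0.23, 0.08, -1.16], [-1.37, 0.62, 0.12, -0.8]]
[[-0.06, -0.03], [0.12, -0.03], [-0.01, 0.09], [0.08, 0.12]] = u@ [[-0.08, -0.04], [-0.07, -0.02], [-0.03, 0.04], [-0.02, -0.09]]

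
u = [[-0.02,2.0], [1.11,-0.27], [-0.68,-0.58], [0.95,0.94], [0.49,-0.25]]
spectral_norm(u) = 2.37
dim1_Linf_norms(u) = [2.0, 1.11, 0.68, 0.95, 0.49]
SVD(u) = [[-0.81, 0.37],  [-0.02, -0.71],  [0.32, 0.30],  [-0.5, -0.40],  [0.04, -0.34]] @ diag([2.3668003799543245, 1.6097067936267344]) @ [[-0.29, -0.96], [-0.96, 0.29]]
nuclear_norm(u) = 3.98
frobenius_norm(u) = 2.86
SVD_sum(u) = [[0.55,1.83], [0.02,0.06], [-0.21,-0.72], [0.34,1.12], [-0.03,-0.1]] + [[-0.57, 0.17], [1.09, -0.33], [-0.47, 0.14], [0.61, -0.18], [0.52, -0.15]]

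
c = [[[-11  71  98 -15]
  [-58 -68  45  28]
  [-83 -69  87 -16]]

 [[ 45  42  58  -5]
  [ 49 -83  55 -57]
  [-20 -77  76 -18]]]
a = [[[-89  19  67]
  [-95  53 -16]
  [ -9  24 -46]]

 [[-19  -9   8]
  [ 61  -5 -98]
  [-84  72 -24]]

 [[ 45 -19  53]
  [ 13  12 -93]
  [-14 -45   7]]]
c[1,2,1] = -77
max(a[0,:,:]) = 67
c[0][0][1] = 71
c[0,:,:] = [[-11, 71, 98, -15], [-58, -68, 45, 28], [-83, -69, 87, -16]]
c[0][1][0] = -58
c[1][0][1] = 42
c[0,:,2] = [98, 45, 87]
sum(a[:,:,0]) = -191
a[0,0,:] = [-89, 19, 67]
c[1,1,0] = 49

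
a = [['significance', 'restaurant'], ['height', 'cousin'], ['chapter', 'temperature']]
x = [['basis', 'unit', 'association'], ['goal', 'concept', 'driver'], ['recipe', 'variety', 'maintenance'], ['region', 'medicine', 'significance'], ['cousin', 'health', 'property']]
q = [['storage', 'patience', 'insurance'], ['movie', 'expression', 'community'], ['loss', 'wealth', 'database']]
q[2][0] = 'loss'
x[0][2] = 'association'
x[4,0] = 'cousin'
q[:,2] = ['insurance', 'community', 'database']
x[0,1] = 'unit'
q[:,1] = ['patience', 'expression', 'wealth']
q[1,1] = 'expression'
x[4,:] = ['cousin', 'health', 'property']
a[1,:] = ['height', 'cousin']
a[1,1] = 'cousin'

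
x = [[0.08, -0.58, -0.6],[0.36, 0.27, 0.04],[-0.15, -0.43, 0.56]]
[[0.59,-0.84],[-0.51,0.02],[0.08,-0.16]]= x @ [[-0.94, -0.76], [-0.57, 1.03], [-0.55, 0.31]]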